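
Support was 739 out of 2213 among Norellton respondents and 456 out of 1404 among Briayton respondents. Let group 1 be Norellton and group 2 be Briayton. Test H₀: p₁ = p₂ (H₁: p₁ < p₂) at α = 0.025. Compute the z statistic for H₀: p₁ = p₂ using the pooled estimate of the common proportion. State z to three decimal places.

z = 0.570

p̂₁ = 739/2213 ≈ 0.33394, p̂₂ = 456/1404 ≈ 0.32479.
Pooled p̂ = (739+456)/(2213+1404) = 1195/3617 = 0.33038.
SE = √(p̂(1−p̂)(1/n₁+1/n₂)) = √(0.33038·0.66962·0.00116413) = √(0.00025754) = 0.01605.
z = (0.33394 − 0.32479)/0.01605 = 0.00915/0.01605 = 0.570.
p-value = P(Z < 0.570) ≈ 0.7157, so at α = 0.025 we fail to reject H₀.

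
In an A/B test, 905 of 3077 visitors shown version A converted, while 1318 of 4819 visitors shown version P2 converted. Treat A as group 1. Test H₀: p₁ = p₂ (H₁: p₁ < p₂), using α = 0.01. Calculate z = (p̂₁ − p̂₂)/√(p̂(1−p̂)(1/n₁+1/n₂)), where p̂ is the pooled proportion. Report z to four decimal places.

p̂₁ = 905/3077 ≈ 0.2941176, p̂₂ = 1318/4819 ≈ 0.2735007.
Pooled p̂ = (905+1318)/(3077+4819) = 2223/7896 = 0.2815350.
SE = √(0.202273 × 0.000532504) = 0.0103784.
z = (0.2941176 − 0.2735007)/0.0103784 = 0.0206169/0.0103784 = 1.9865.
p-value = P(Z < 1.987) ≈ 0.9765, so at α = 0.01 we fail to reject H₀.

z = 1.9865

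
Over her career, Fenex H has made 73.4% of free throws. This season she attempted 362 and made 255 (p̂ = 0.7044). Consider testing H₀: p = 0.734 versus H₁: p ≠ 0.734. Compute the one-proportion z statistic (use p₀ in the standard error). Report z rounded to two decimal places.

p̂ = 255/362 = 0.70442.
SE = √(p₀(1−p₀)/n) = √(0.19524/362) = 0.02322.
z = (0.70442 − 0.734)/0.02322 = -0.02958/0.02322 = -1.27.
p-value = 2·P(Z > 1.274) ≈ 0.2028.

z = -1.27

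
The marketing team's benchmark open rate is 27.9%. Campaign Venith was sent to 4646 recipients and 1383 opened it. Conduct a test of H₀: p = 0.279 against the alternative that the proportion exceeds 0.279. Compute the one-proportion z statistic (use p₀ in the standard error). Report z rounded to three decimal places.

z = 2.838

p̂ = 1383/4646 ≈ 0.297675.
Standard error under H₀: √(0.279×0.721/4646) = 0.006580.
z = (0.297675 − 0.279)/0.006580 = 0.018675/0.006580 = 2.838.
p-value = P(Z > 2.838) ≈ 0.0023.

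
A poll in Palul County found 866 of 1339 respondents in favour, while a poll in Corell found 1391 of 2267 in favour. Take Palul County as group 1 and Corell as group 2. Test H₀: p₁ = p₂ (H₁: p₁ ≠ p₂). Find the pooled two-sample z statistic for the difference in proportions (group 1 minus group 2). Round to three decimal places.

z = 1.989

p̂₁ = 866/1339 ≈ 0.646751, p̂₂ = 1391/2267 ≈ 0.613586.
Pooled p̂ = (866+1391)/(1339+2267) = 2257/3606 = 0.625901.
SE = √(0.234149 × 0.00118794) = 0.016678.
z = (0.646751 − 0.613586)/0.016678 = 0.033165/0.016678 = 1.989.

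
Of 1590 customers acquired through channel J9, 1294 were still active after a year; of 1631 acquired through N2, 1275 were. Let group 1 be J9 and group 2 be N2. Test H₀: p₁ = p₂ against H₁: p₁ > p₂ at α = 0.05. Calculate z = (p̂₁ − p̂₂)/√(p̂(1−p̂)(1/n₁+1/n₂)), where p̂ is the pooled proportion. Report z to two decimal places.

z = 2.27

p̂₁ = 1294/1590 = 0.81384, p̂₂ = 1275/1631 = 0.78173.
Pooled p̂ = (1294+1275)/(1590+1631) = 2569/3221 = 0.79758.
SE = √(p̂(1−p̂)(1/n₁+1/n₂)) = √(0.79758·0.20242·0.00124205) = √(0.000200526) = 0.01416.
z = (0.81384 − 0.78173)/0.01416 = 0.03211/0.01416 = 2.27.
p-value = P(Z > 2.267) ≈ 0.0117, so at α = 0.05 we reject H₀.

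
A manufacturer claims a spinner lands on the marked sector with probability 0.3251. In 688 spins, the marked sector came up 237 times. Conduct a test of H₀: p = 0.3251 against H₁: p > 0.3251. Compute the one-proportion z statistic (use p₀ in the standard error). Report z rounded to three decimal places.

p̂ = 237/688 ≈ 0.34448.
SE = √(p₀(1−p₀)/n) = √(0.21941/688) = 0.01786.
z = (0.34448 − 0.3251)/0.01786 = 0.01938/0.01786 = 1.085.

z = 1.085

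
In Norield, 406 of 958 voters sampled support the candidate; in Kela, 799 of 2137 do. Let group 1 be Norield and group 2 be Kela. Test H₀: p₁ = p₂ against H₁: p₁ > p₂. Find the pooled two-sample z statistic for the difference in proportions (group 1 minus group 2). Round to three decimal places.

p̂₁ = 406/958 ≈ 0.423800, p̂₂ = 799/2137 ≈ 0.373889.
Pooled p̂ = (406+799)/(958+2137) = 1205/3095 = 0.389338.
SE = √(0.237754 × 0.00151179) = 0.018959.
z = (0.423800 − 0.373889)/0.018959 = 0.049911/0.018959 = 2.633.
p-value = P(Z > 2.633) ≈ 0.0042.

z = 2.633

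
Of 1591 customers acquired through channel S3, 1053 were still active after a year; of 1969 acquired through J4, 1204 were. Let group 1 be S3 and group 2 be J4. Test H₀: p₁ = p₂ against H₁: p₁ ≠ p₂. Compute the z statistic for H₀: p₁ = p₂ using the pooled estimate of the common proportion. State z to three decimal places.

z = 3.102

p̂₁ = 1053/1591 ≈ 0.66185, p̂₂ = 1204/1969 ≈ 0.61148.
Pooled p̂ = (1053+1204)/(1591+1969) = 2257/3560 = 0.63399.
SE = √(0.232047 × 0.00113641) = 0.01624.
z = (0.66185 − 0.61148)/0.01624 = 0.05037/0.01624 = 3.102.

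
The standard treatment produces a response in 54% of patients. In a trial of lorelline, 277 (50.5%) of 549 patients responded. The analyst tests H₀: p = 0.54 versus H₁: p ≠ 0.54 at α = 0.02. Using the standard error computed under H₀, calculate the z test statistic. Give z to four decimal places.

z = -1.6664

p̂ = 277/549 ≈ 0.504554.
Standard error under H₀: √(0.54×0.46/549) = 0.021271.
z = (0.504554 − 0.54)/0.021271 = -0.035446/0.021271 = -1.6664.
Two-sided p-value ≈ 2·Φ(−1.666) = 0.0956; since p > α = 0.02, fail to reject H₀.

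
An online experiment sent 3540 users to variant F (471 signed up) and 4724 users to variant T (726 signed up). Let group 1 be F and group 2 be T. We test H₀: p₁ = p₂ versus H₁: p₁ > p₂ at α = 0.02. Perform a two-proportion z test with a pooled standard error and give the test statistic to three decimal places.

p̂₁ = 471/3540 = 0.133051, p̂₂ = 726/4724 = 0.153683.
Pooled p̂ = (471+726)/(3540+4724) = 1197/8264 = 0.144845.
SE = √(0.123865 × 0.000494171) = 0.007824.
z = (0.133051 − 0.153683)/0.007824 = -0.020632/0.007824 = -2.637.
p-value = P(Z > -2.637) ≈ 0.9958. With α = 0.02, fail to reject H₀.

z = -2.637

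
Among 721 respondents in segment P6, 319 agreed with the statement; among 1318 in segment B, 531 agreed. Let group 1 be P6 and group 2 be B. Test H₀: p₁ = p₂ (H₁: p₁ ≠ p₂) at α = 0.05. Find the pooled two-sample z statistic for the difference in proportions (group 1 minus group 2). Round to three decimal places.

p̂₁ = 319/721 ≈ 0.44244, p̂₂ = 531/1318 ≈ 0.40288.
Pooled p̂ = (319+531)/(721+1318) = 850/2039 = 0.41687.
SE = √(p̂(1−p̂)(1/n₁+1/n₂)) = √(0.41687·0.58313·0.00214569) = √(0.000521594) = 0.02284.
z = (0.44244 − 0.40288)/0.02284 = 0.03956/0.02284 = 1.732.
Two-sided p-value ≈ 2·Φ(−1.732) = 0.0833, so at α = 0.05 we fail to reject H₀.

z = 1.732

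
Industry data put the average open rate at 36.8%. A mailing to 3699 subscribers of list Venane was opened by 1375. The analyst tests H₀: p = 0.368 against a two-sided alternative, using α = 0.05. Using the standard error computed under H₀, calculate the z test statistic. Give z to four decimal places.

p̂ = 1375/3699 ≈ 0.371722.
Under H₀, SE = √(0.368·0.632/3699) = √(6.28754e-05) = 0.007929.
z = (0.371722 − 0.368)/0.007929 = 0.003722/0.007929 = 0.4694.
p-value = 2·P(Z > 0.469) ≈ 0.6388. With α = 0.05, fail to reject H₀.

z = 0.4694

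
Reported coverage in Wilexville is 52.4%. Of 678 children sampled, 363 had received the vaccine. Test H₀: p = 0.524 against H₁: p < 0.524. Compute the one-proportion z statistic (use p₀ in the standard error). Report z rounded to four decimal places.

z = 0.5943

p̂ = 363/678 = 0.535398.
Under H₀, SE = √(0.524·0.476/678) = √(0.000367882) = 0.019180.
z = (0.535398 − 0.524)/0.019180 = 0.011398/0.019180 = 0.5943.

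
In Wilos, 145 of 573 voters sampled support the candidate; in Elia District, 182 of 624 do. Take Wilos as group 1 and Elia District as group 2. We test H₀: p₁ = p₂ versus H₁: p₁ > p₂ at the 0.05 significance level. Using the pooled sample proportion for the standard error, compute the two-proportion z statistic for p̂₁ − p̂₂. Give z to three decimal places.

z = -1.498

p̂₁ = 145/573 = 0.25305, p̂₂ = 182/624 = 0.29167.
Pooled p̂ = (145+182)/(573+624) = 327/1197 = 0.27318.
SE = √(0.198554 × 0.00334776) = 0.02578.
z = (0.25305 − 0.29167)/0.02578 = -0.03862/0.02578 = -1.498.
p-value = P(Z > -1.498) ≈ 0.9329; since p > α = 0.05, fail to reject H₀.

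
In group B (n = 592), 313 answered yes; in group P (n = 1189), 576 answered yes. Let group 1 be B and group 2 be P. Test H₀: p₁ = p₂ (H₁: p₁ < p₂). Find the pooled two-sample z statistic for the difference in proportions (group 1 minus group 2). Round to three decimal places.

p̂₁ = 313/592 ≈ 0.528716, p̂₂ = 576/1189 ≈ 0.484441.
Pooled p̂ = (313+576)/(592+1189) = 889/1781 = 0.499158.
SE = √(p̂(1−p̂)(1/n₁+1/n₂)) = √(0.499158·0.500842·0.00253023) = √(0.000632556) = 0.025151.
z = (0.528716 − 0.484441)/0.025151 = 0.044275/0.025151 = 1.760.

z = 1.760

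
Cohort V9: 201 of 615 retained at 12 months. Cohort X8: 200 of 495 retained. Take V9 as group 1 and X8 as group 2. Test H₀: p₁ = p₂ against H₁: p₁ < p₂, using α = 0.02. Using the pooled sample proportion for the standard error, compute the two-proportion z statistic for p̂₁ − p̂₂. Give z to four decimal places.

p̂₁ = 201/615 = 0.326829, p̂₂ = 200/495 = 0.404040.
Pooled p̂ = (201+200)/(615+495) = 401/1110 = 0.361261.
SE = √(0.230752 × 0.00364622) = 0.029006.
z = (0.326829 − 0.404040)/0.029006 = -0.077211/0.029006 = -2.6619.
p-value = P(Z < -2.662) ≈ 0.0039, so at α = 0.02 we reject H₀.

z = -2.6619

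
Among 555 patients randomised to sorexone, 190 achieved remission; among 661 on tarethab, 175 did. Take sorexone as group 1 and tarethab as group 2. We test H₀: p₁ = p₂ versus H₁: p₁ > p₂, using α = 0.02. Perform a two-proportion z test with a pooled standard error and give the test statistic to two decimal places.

z = 2.94

p̂₁ = 190/555 ≈ 0.3423, p̂₂ = 175/661 ≈ 0.2648.
Pooled p̂ = (190+175)/(555+661) = 365/1216 = 0.3002.
SE = √(p̂(1−p̂)(1/n₁+1/n₂)) = √(0.3002·0.6998·0.00331466) = √(0.000696297) = 0.0264.
z = (0.3423 − 0.2648)/0.0264 = 0.0775/0.0264 = 2.94.
p-value = P(Z > 2.940) ≈ 0.0016; since p < α = 0.02, reject H₀.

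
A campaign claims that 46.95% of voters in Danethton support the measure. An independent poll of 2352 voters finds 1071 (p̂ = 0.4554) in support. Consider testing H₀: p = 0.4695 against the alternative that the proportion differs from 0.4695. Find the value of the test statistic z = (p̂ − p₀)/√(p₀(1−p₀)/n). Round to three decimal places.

p̂ = 1071/2352 ≈ 0.45536.
Standard error under H₀: √(0.4695×0.5305/2352) = 0.01029.
z = (0.45536 − 0.4695)/0.01029 = -0.01414/0.01029 = -1.374.
Two-sided p-value ≈ 2·Φ(−1.374) = 0.1693.

z = -1.374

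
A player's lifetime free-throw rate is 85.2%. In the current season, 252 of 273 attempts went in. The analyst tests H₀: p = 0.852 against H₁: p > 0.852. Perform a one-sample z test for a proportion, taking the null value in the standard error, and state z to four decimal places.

p̂ = 252/273 ≈ 0.9230769.
SE = √(p₀(1−p₀)/n) = √(0.1261/273) = 0.0214916.
z = (0.9230769 − 0.852)/0.0214916 = 0.0710769/0.0214916 = 3.3072.
p-value = P(Z > 3.307) ≈ 0.0005.

z = 3.3072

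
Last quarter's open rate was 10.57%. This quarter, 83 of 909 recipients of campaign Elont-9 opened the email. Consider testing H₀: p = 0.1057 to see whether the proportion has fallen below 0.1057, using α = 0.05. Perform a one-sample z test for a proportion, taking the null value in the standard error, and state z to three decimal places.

z = -1.411

p̂ = 83/909 ≈ 0.09131.
SE = √(p₀(1−p₀)/n) = √(0.094528/909) = 0.01020.
z = (0.09131 − 0.1057)/0.01020 = -0.01439/0.01020 = -1.411.
p-value = P(Z < -1.411) ≈ 0.0791, so at α = 0.05 we fail to reject H₀.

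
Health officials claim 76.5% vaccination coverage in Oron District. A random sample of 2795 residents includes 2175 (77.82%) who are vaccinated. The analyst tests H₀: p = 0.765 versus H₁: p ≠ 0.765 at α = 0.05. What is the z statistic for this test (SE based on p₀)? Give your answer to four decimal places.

p̂ = 2175/2795 ≈ 0.778175.
SE = √(p₀(1−p₀)/n) = √(0.17977/2795) = 0.008020.
z = (0.778175 − 0.765)/0.008020 = 0.013175/0.008020 = 1.6428.
p-value = 2·P(Z > 1.643) ≈ 0.1004; since p > α = 0.05, fail to reject H₀.

z = 1.6428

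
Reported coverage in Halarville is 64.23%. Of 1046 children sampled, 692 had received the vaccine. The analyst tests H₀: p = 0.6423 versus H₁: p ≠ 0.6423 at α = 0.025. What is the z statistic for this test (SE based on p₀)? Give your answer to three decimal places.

p̂ = 692/1046 = 0.66157.
Under H₀, SE = √(0.6423·0.3577/1046) = √(0.000219647) = 0.01482.
z = (0.66157 − 0.6423)/0.01482 = 0.01927/0.01482 = 1.300.
Two-sided p-value ≈ 2·Φ(−1.300) = 0.1936, so at α = 0.025 we fail to reject H₀.

z = 1.300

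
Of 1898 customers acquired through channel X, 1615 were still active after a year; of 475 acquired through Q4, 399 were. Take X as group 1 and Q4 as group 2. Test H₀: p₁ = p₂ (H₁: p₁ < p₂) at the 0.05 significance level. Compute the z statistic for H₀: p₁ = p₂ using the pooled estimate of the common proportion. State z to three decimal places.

z = 0.593

p̂₁ = 1615/1898 ≈ 0.85090, p̂₂ = 399/475 ≈ 0.84000.
Pooled p̂ = (1615+399)/(1898+475) = 2014/2373 = 0.84871.
SE = √(p̂(1−p̂)(1/n₁+1/n₂)) = √(0.84871·0.15129·0.00263213) = √(0.000337961) = 0.01838.
z = (0.85090 − 0.84000)/0.01838 = 0.01090/0.01838 = 0.593.
p-value = P(Z < 0.593) ≈ 0.7233; since p > α = 0.05, fail to reject H₀.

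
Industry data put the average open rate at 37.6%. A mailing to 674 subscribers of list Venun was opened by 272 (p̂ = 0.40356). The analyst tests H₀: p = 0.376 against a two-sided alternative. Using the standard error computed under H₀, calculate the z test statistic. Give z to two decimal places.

z = 1.48

p̂ = 272/674 = 0.4036.
SE = √(p₀(1−p₀)/n) = √(0.23462/674) = 0.0187.
z = (0.4036 − 0.376)/0.0187 = 0.0276/0.0187 = 1.48.
p-value = 2·P(Z > 1.477) ≈ 0.1396.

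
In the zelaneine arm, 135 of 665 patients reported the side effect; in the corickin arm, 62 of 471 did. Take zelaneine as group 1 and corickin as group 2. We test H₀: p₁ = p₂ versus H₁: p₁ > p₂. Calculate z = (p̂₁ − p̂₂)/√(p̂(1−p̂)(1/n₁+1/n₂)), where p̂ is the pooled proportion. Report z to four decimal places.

z = 3.1302

p̂₁ = 135/665 = 0.2030075, p̂₂ = 62/471 = 0.1316348.
Pooled p̂ = (135+62)/(665+471) = 197/1136 = 0.1734155.
SE = √(p̂(1−p̂)(1/n₁+1/n₂)) = √(0.1734155·0.8265845·0.0036269) = √(0.000519889) = 0.0228011.
z = (0.2030075 − 0.1316348)/0.0228011 = 0.0713727/0.0228011 = 3.1302.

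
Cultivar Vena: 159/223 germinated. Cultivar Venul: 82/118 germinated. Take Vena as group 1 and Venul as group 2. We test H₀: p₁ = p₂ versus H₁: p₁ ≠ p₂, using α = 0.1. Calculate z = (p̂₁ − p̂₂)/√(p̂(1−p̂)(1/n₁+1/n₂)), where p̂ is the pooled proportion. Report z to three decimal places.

z = 0.349

p̂₁ = 159/223 = 0.71300, p̂₂ = 82/118 = 0.69492.
Pooled p̂ = (159+82)/(223+118) = 241/341 = 0.70674.
SE = √(0.207257 × 0.0129589) = 0.05182.
z = (0.71300 − 0.69492)/0.05182 = 0.01808/0.05182 = 0.349.
Two-sided p-value ≈ 2·Φ(−0.349) = 0.7271. With α = 0.1, fail to reject H₀.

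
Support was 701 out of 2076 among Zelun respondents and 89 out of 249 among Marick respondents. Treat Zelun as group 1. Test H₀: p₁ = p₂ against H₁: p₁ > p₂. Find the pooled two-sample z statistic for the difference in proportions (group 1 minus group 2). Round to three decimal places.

z = -0.622

p̂₁ = 701/2076 ≈ 0.33767, p̂₂ = 89/249 ≈ 0.35743.
Pooled p̂ = (701+89)/(2076+249) = 790/2325 = 0.33978.
SE = √(p̂(1−p̂)(1/n₁+1/n₂)) = √(0.33978·0.66022·0.00449776) = √(0.00100899) = 0.03176.
z = (0.33767 − 0.35743)/0.03176 = -0.01976/0.03176 = -0.622.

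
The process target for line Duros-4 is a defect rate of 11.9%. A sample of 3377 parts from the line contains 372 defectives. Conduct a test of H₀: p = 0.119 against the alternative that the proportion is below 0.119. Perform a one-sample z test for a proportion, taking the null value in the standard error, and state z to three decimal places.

z = -1.587

p̂ = 372/3377 ≈ 0.11016.
Standard error under H₀: √(0.119×0.881/3377) = 0.00557.
z = (0.11016 − 0.119)/0.00557 = -0.00884/0.00557 = -1.587.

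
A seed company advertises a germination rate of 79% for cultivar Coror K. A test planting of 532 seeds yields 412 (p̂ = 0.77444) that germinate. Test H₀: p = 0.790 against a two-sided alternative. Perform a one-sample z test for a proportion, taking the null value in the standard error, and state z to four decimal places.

p̂ = 412/532 ≈ 0.774436.
Under H₀, SE = √(0.79·0.21/532) = √(0.000311842) = 0.017659.
z = (0.774436 − 0.79)/0.017659 = -0.015564/0.017659 = -0.8814.

z = -0.8814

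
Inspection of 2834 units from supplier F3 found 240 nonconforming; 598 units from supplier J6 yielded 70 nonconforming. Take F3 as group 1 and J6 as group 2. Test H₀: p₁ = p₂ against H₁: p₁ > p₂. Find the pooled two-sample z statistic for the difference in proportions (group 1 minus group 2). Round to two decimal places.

z = -2.51

p̂₁ = 240/2834 ≈ 0.0847, p̂₂ = 70/598 ≈ 0.1171.
Pooled p̂ = (240+70)/(2834+598) = 310/3432 = 0.0903.
SE = √(p̂(1−p̂)(1/n₁+1/n₂)) = √(0.0903·0.9097·0.0020251) = √(0.000166397) = 0.0129.
z = (0.0847 − 0.1171)/0.0129 = -0.0324/0.0129 = -2.51.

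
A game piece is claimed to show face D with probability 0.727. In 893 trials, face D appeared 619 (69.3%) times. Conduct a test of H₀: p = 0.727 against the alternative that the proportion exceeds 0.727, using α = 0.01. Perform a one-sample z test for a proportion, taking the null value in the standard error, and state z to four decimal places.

p̂ = 619/893 = 0.693169.
Under H₀, SE = √(0.727·0.273/893) = √(0.000222252) = 0.014908.
z = (0.693169 − 0.727)/0.014908 = -0.033831/0.014908 = -2.2693.
p-value = P(Z > -2.269) ≈ 0.9884. With α = 0.01, fail to reject H₀.

z = -2.2693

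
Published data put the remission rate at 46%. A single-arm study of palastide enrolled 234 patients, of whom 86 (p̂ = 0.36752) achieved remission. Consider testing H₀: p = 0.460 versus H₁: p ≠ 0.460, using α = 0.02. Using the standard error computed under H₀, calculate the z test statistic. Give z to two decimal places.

p̂ = 86/234 ≈ 0.3675.
Standard error under H₀: √(0.46×0.54/234) = 0.0326.
z = (0.3675 − 0.46)/0.0326 = -0.0925/0.0326 = -2.84.
p-value = 2·P(Z > 2.838) ≈ 0.0045. With α = 0.02, reject H₀.

z = -2.84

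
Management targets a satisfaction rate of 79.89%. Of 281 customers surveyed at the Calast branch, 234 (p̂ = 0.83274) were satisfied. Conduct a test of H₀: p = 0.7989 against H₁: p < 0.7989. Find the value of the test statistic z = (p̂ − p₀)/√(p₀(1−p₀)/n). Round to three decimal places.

z = 1.415

p̂ = 234/281 ≈ 0.83274.
Standard error under H₀: √(0.7989×0.2011/281) = 0.02391.
z = (0.83274 − 0.7989)/0.02391 = 0.03384/0.02391 = 1.415.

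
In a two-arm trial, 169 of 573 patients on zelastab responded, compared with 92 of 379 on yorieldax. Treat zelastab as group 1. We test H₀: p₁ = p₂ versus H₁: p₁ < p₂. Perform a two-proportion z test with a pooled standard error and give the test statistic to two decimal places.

p̂₁ = 169/573 ≈ 0.2949, p̂₂ = 92/379 ≈ 0.2427.
Pooled p̂ = (169+92)/(573+379) = 261/952 = 0.2742.
SE = √(0.198996 × 0.00438372) = 0.0295.
z = (0.2949 − 0.2427)/0.0295 = 0.0522/0.0295 = 1.77.

z = 1.77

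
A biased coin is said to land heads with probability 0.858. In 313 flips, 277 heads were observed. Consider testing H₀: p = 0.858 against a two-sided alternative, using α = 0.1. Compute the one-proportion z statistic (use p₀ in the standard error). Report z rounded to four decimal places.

z = 1.3677

p̂ = 277/313 ≈ 0.884984.
Standard error under H₀: √(0.858×0.142/313) = 0.019729.
z = (0.884984 − 0.858)/0.019729 = 0.026984/0.019729 = 1.3677.
Two-sided p-value ≈ 2·Φ(−1.368) = 0.1714. With α = 0.1, fail to reject H₀.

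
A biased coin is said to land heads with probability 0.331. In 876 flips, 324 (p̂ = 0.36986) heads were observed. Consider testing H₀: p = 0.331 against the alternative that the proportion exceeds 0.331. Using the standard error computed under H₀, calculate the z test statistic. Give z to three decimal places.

p̂ = 324/876 = 0.36986.
Standard error under H₀: √(0.331×0.669/876) = 0.01590.
z = (0.36986 − 0.331)/0.01590 = 0.03886/0.01590 = 2.444.

z = 2.444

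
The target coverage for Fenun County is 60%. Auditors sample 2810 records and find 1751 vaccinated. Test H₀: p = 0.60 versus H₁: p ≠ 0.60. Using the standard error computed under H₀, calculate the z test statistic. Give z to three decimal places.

p̂ = 1751/2810 ≈ 0.62313.
Standard error under H₀: √(0.6×0.4/2810) = 0.00924.
z = (0.62313 − 0.6)/0.00924 = 0.02313/0.00924 = 2.503.

z = 2.503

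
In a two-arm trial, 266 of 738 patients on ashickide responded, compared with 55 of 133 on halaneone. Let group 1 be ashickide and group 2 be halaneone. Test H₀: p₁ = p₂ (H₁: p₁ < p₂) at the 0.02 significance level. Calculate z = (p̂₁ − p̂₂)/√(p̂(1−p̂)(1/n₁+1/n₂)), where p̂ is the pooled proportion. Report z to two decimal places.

p̂₁ = 266/738 ≈ 0.3604, p̂₂ = 55/133 ≈ 0.4135.
Pooled p̂ = (266+55)/(738+133) = 321/871 = 0.3685.
SE = √(p̂(1−p̂)(1/n₁+1/n₂)) = √(0.3685·0.6315·0.00887381) = √(0.0020651) = 0.0454.
z = (0.3604 − 0.4135)/0.0454 = -0.0531/0.0454 = -1.17.
p-value = P(Z < -1.168) ≈ 0.1213, so at α = 0.02 we fail to reject H₀.

z = -1.17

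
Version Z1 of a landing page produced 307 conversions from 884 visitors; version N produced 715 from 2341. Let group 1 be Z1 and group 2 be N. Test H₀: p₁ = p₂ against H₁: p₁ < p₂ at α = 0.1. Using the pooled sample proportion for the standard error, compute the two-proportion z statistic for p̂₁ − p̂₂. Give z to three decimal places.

z = 2.279

p̂₁ = 307/884 = 0.34729, p̂₂ = 715/2341 = 0.30543.
Pooled p̂ = (307+715)/(884+2341) = 1022/3225 = 0.31690.
SE = √(p̂(1−p̂)(1/n₁+1/n₂)) = √(0.31690·0.68310·0.00155839) = √(0.000337351) = 0.01837.
z = (0.34729 − 0.30543)/0.01837 = 0.04186/0.01837 = 2.279.
p-value = P(Z < 2.279) ≈ 0.9887, so at α = 0.1 we fail to reject H₀.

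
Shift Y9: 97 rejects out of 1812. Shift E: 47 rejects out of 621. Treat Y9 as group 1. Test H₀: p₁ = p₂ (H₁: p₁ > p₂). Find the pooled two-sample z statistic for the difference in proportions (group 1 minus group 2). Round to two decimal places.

z = -2.02

p̂₁ = 97/1812 ≈ 0.0535, p̂₂ = 47/621 ≈ 0.0757.
Pooled p̂ = (97+47)/(1812+621) = 144/2433 = 0.0592.
SE = √(p̂(1−p̂)(1/n₁+1/n₂)) = √(0.0592·0.9408·0.00216218) = √(0.000120397) = 0.0110.
z = (0.0535 − 0.0757)/0.0110 = -0.0222/0.0110 = -2.02.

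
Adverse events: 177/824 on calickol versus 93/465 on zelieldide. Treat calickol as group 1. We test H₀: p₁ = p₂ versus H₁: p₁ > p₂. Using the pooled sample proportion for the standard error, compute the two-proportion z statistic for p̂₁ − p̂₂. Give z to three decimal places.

p̂₁ = 177/824 = 0.214806, p̂₂ = 93/465 = 0.200000.
Pooled p̂ = (177+93)/(824+465) = 270/1289 = 0.209465.
SE = √(p̂(1−p̂)(1/n₁+1/n₂)) = √(0.209465·0.790535·0.00336413) = √(0.000557064) = 0.023602.
z = (0.214806 − 0.200000)/0.023602 = 0.014806/0.023602 = 0.627.
p-value = P(Z > 0.627) ≈ 0.2652.

z = 0.627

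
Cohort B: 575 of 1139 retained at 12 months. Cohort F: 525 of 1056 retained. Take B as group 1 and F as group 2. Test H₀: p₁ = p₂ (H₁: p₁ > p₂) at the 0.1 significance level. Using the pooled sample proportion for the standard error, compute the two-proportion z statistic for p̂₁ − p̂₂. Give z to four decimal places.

z = 0.3591

p̂₁ = 575/1139 ≈ 0.504829, p̂₂ = 525/1056 ≈ 0.497159.
Pooled p̂ = (575+525)/(1139+1056) = 1100/2195 = 0.501139.
SE = √(0.249999 × 0.00182493) = 0.021360.
z = (0.504829 − 0.497159)/0.021360 = 0.007670/0.021360 = 0.3591.
p-value = P(Z > 0.359) ≈ 0.3598, so at α = 0.1 we fail to reject H₀.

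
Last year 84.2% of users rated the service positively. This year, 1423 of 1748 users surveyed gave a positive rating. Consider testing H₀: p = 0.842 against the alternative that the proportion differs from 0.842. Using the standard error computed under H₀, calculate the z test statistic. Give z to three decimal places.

p̂ = 1423/1748 = 0.814073.
SE = √(p₀(1−p₀)/n) = √(0.13304/1748) = 0.008724.
z = (0.814073 − 0.842)/0.008724 = -0.027927/0.008724 = -3.201.

z = -3.201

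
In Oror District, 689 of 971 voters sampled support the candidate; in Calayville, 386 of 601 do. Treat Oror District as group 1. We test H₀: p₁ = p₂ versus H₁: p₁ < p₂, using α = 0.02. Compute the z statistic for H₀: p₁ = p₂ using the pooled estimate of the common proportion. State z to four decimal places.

z = 2.7893

p̂₁ = 689/971 = 0.709578, p̂₂ = 386/601 = 0.642263.
Pooled p̂ = (689+386)/(971+601) = 1075/1572 = 0.683842.
SE = √(0.216202 × 0.00269376) = 0.024133.
z = (0.709578 − 0.642263)/0.024133 = 0.067315/0.024133 = 2.7893.
p-value = P(Z < 2.789) ≈ 0.9974. With α = 0.02, fail to reject H₀.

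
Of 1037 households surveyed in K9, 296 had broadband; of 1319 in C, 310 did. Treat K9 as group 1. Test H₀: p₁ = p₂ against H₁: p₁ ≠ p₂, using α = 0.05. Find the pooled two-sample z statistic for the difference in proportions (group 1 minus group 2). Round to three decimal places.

p̂₁ = 296/1037 = 0.28544, p̂₂ = 310/1319 = 0.23503.
Pooled p̂ = (296+310)/(1037+1319) = 606/2356 = 0.25722.
SE = √(0.191056 × 0.00172247) = 0.01814.
z = (0.28544 − 0.23503)/0.01814 = 0.05041/0.01814 = 2.779.
Two-sided p-value ≈ 2·Φ(−2.779) = 0.0055. With α = 0.05, reject H₀.

z = 2.779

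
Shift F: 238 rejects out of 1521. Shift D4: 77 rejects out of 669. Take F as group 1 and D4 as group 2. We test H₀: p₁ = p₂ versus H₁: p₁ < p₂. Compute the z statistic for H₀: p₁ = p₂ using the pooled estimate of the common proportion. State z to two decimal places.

p̂₁ = 238/1521 ≈ 0.1565, p̂₂ = 77/669 ≈ 0.1151.
Pooled p̂ = (238+77)/(1521+669) = 315/2190 = 0.1438.
SE = √(p̂(1−p̂)(1/n₁+1/n₂)) = √(0.1438·0.8562·0.00215223) = √(0.000265041) = 0.0163.
z = (0.1565 − 0.1151)/0.0163 = 0.0414/0.0163 = 2.54.
p-value = P(Z < 2.542) ≈ 0.9945.

z = 2.54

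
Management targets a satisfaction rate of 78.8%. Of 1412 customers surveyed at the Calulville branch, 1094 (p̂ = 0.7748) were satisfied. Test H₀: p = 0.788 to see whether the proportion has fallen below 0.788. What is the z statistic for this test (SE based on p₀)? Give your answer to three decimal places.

p̂ = 1094/1412 = 0.774788.
Standard error under H₀: √(0.788×0.212/1412) = 0.010877.
z = (0.774788 − 0.788)/0.010877 = -0.013212/0.010877 = -1.215.
p-value = P(Z < -1.215) ≈ 0.1122.

z = -1.215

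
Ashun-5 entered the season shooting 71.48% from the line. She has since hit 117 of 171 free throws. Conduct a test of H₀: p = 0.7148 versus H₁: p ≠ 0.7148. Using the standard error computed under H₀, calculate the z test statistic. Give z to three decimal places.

z = -0.886

p̂ = 117/171 ≈ 0.68421.
Standard error under H₀: √(0.7148×0.2852/171) = 0.03453.
z = (0.68421 − 0.7148)/0.03453 = -0.03059/0.03453 = -0.886.
p-value = 2·P(Z > 0.886) ≈ 0.3757.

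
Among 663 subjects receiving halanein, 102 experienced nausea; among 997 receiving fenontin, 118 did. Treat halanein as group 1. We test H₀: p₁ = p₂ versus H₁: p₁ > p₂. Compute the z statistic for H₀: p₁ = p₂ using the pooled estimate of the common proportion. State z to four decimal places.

z = 2.0887

p̂₁ = 102/663 ≈ 0.153846, p̂₂ = 118/997 ≈ 0.118355.
Pooled p̂ = (102+118)/(663+997) = 220/1660 = 0.132530.
SE = √(p̂(1−p̂)(1/n₁+1/n₂)) = √(0.132530·0.867470·0.0025113) = √(0.000288714) = 0.016992.
z = (0.153846 − 0.118355)/0.016992 = 0.035491/0.016992 = 2.0887.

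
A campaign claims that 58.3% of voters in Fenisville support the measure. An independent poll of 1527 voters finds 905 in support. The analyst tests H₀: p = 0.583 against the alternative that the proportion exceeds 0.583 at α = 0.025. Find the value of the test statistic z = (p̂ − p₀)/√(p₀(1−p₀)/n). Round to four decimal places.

z = 0.7660

p̂ = 905/1527 ≈ 0.592665.
Under H₀, SE = √(0.583·0.417/1527) = √(0.000159208) = 0.012618.
z = (0.592665 − 0.583)/0.012618 = 0.009665/0.012618 = 0.7660.
p-value = P(Z > 0.766) ≈ 0.2218; since p > α = 0.025, fail to reject H₀.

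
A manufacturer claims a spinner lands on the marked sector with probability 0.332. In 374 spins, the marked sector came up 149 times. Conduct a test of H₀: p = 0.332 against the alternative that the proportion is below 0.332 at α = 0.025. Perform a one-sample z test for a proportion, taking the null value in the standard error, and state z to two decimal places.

p̂ = 149/374 ≈ 0.39840.
SE = √(p₀(1−p₀)/n) = √(0.22178/374) = 0.02435.
z = (0.39840 − 0.332)/0.02435 = 0.06640/0.02435 = 2.73.
p-value = P(Z < 2.727) ≈ 0.9968. With α = 0.025, fail to reject H₀.

z = 2.73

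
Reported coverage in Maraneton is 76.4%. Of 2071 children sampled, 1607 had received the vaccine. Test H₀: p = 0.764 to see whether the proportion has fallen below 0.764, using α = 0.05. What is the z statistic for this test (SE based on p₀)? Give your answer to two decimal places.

z = 1.28

p̂ = 1607/2071 = 0.77595.
SE = √(p₀(1−p₀)/n) = √(0.1803/2071) = 0.00933.
z = (0.77595 − 0.764)/0.00933 = 0.01195/0.00933 = 1.28.
p-value = P(Z < 1.281) ≈ 0.8999; since p > α = 0.05, fail to reject H₀.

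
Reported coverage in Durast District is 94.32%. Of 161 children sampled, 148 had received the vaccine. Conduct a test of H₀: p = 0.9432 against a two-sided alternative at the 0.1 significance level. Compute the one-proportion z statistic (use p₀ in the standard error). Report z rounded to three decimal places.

p̂ = 148/161 ≈ 0.91925.
SE = √(p₀(1−p₀)/n) = √(0.053574/161) = 0.01824.
z = (0.91925 − 0.9432)/0.01824 = -0.02395/0.01824 = -1.313.
Two-sided p-value ≈ 2·Φ(−1.313) = 0.1893; since p > α = 0.1, fail to reject H₀.

z = -1.313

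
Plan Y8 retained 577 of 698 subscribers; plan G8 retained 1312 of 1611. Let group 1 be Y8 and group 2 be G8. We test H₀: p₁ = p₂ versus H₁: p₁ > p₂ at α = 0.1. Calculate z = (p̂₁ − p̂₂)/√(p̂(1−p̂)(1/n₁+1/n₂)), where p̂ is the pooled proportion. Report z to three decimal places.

z = 0.701

p̂₁ = 577/698 = 0.82665, p̂₂ = 1312/1611 = 0.81440.
Pooled p̂ = (577+1312)/(698+1611) = 1889/2309 = 0.81810.
SE = √(0.14881 × 0.0020534) = 0.01748.
z = (0.82665 − 0.81440)/0.01748 = 0.01225/0.01748 = 0.701.
p-value = P(Z > 0.701) ≈ 0.2418. With α = 0.1, fail to reject H₀.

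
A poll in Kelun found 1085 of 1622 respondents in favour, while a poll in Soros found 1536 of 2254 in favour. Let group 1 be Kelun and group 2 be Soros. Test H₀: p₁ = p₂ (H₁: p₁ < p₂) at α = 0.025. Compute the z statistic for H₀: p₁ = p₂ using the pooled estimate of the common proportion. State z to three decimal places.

p̂₁ = 1085/1622 = 0.66893, p̂₂ = 1536/2254 = 0.68146.
Pooled p̂ = (1085+1536)/(1622+2254) = 2621/3876 = 0.67621.
SE = √(p̂(1−p̂)(1/n₁+1/n₂)) = √(0.67621·0.32379·0.00106018) = √(0.000232125) = 0.01524.
z = (0.66893 − 0.68146)/0.01524 = -0.01253/0.01524 = -0.822.
p-value = P(Z < -0.822) ≈ 0.2055, so at α = 0.025 we fail to reject H₀.

z = -0.822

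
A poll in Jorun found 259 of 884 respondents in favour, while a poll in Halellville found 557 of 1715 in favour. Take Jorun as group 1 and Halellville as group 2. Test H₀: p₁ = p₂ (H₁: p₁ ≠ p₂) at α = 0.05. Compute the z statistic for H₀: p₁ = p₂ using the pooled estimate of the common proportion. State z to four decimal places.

z = -1.6546

p̂₁ = 259/884 ≈ 0.292986, p̂₂ = 557/1715 ≈ 0.324781.
Pooled p̂ = (259+557)/(884+1715) = 816/2599 = 0.313967.
SE = √(p̂(1−p̂)(1/n₁+1/n₂)) = √(0.313967·0.686033·0.00171431) = √(0.000369249) = 0.019216.
z = (0.292986 − 0.324781)/0.019216 = -0.031795/0.019216 = -1.6546.
Two-sided p-value ≈ 2·Φ(−1.655) = 0.0980. With α = 0.05, fail to reject H₀.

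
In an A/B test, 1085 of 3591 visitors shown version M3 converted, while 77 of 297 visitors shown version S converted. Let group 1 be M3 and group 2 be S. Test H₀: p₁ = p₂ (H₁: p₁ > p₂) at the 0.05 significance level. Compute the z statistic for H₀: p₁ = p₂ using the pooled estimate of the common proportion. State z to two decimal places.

z = 1.55

p̂₁ = 1085/3591 ≈ 0.3021, p̂₂ = 77/297 ≈ 0.2593.
Pooled p̂ = (1085+77)/(3591+297) = 1162/3888 = 0.2989.
SE = √(0.209546 × 0.00364548) = 0.0276.
z = (0.3021 − 0.2593)/0.0276 = 0.0428/0.0276 = 1.55.
p-value = P(Z > 1.552) ≈ 0.0604, so at α = 0.05 we fail to reject H₀.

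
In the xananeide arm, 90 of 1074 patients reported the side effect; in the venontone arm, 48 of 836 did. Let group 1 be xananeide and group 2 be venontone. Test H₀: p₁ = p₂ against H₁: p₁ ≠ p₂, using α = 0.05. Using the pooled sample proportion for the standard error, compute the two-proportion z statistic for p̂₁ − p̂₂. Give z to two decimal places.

p̂₁ = 90/1074 ≈ 0.08380, p̂₂ = 48/836 ≈ 0.05742.
Pooled p̂ = (90+48)/(1074+836) = 138/1910 = 0.07225.
SE = √(0.0670311 × 0.00212727) = 0.01194.
z = (0.08380 − 0.05742)/0.01194 = 0.02638/0.01194 = 2.21.
p-value = 2·P(Z > 2.209) ≈ 0.0271, so at α = 0.05 we reject H₀.

z = 2.21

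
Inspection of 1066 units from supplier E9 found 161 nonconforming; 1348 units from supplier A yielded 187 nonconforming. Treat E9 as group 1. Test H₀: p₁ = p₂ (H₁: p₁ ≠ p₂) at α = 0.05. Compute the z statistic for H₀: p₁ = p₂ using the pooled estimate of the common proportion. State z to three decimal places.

p̂₁ = 161/1066 ≈ 0.15103, p̂₂ = 187/1348 ≈ 0.13872.
Pooled p̂ = (161+187)/(1066+1348) = 348/2414 = 0.14416.
SE = √(p̂(1−p̂)(1/n₁+1/n₂)) = √(0.14416·0.85584·0.00167993) = √(0.000207265) = 0.01440.
z = (0.15103 − 0.13872)/0.01440 = 0.01231/0.01440 = 0.855.
p-value = 2·P(Z > 0.855) ≈ 0.3926; since p > α = 0.05, fail to reject H₀.

z = 0.855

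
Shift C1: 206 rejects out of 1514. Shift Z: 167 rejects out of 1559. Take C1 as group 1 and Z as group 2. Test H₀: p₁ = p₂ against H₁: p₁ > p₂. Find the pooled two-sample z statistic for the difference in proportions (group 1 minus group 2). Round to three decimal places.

z = 2.456

p̂₁ = 206/1514 = 0.136063, p̂₂ = 167/1559 = 0.107120.
Pooled p̂ = (206+167)/(1514+1559) = 373/3073 = 0.121380.
SE = √(0.106647 × 0.00130194) = 0.011783.
z = (0.136063 − 0.107120)/0.011783 = 0.028943/0.011783 = 2.456.
p-value = P(Z > 2.456) ≈ 0.0070.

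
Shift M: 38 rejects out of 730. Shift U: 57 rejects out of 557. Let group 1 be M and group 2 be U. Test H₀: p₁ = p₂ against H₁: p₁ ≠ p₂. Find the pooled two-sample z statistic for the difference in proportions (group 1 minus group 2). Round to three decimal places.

z = -3.418

p̂₁ = 38/730 = 0.05205, p̂₂ = 57/557 = 0.10233.
Pooled p̂ = (38+57)/(730+557) = 95/1287 = 0.07382.
SE = √(p̂(1−p̂)(1/n₁+1/n₂)) = √(0.07382·0.92618·0.0031652) = √(0.000216393) = 0.01471.
z = (0.05205 − 0.10233)/0.01471 = -0.05028/0.01471 = -3.418.
p-value = 2·P(Z > 3.418) ≈ 0.0006.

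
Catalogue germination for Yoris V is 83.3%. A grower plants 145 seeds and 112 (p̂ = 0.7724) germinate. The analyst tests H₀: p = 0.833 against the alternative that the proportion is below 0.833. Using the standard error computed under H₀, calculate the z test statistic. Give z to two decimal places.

p̂ = 112/145 ≈ 0.77241.
Standard error under H₀: √(0.833×0.167/145) = 0.03097.
z = (0.77241 − 0.833)/0.03097 = -0.06059/0.03097 = -1.96.
p-value = P(Z < -1.956) ≈ 0.0252.

z = -1.96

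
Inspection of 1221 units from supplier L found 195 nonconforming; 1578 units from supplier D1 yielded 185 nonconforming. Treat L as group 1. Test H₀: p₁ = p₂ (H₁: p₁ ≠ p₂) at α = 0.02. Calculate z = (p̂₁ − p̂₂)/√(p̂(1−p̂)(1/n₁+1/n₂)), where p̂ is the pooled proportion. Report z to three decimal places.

z = 3.253

p̂₁ = 195/1221 = 0.159705, p̂₂ = 185/1578 = 0.117237.
Pooled p̂ = (195+185)/(1221+1578) = 380/2799 = 0.135763.
SE = √(p̂(1−p̂)(1/n₁+1/n₂)) = √(0.135763·0.864237·0.00145271) = √(0.000170449) = 0.013056.
z = (0.159705 − 0.117237)/0.013056 = 0.042468/0.013056 = 3.253.
p-value = 2·P(Z > 3.253) ≈ 0.0011, so at α = 0.02 we reject H₀.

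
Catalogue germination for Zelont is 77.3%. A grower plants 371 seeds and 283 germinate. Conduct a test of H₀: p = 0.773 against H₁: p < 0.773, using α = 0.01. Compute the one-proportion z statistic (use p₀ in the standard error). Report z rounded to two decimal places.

z = -0.47

p̂ = 283/371 = 0.7628.
Under H₀, SE = √(0.773·0.227/371) = √(0.000472968) = 0.0217.
z = (0.7628 − 0.773)/0.0217 = -0.0102/0.0217 = -0.47.
p-value = P(Z < -0.469) ≈ 0.3196; since p > α = 0.01, fail to reject H₀.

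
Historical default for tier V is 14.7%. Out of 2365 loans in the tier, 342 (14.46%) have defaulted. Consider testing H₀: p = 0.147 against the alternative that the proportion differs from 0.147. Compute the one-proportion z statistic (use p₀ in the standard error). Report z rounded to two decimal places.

z = -0.33

p̂ = 342/2365 ≈ 0.1446.
SE = √(p₀(1−p₀)/n) = √(0.12539/2365) = 0.0073.
z = (0.1446 − 0.147)/0.0073 = -0.0024/0.0073 = -0.33.
p-value = 2·P(Z > 0.328) ≈ 0.7426.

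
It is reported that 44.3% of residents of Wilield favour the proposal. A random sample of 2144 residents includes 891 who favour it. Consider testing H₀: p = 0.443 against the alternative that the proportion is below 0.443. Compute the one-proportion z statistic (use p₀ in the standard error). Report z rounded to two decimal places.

z = -2.56

p̂ = 891/2144 = 0.4156.
SE = √(p₀(1−p₀)/n) = √(0.24675/2144) = 0.0107.
z = (0.4156 − 0.443)/0.0107 = -0.0274/0.0107 = -2.56.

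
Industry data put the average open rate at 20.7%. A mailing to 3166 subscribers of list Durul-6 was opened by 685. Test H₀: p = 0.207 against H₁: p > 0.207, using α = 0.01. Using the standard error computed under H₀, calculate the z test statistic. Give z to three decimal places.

p̂ = 685/3166 = 0.21636.
SE = √(p₀(1−p₀)/n) = √(0.16415/3166) = 0.00720.
z = (0.21636 − 0.207)/0.00720 = 0.00936/0.00720 = 1.300.
p-value = P(Z > 1.300) ≈ 0.0968; since p > α = 0.01, fail to reject H₀.

z = 1.300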